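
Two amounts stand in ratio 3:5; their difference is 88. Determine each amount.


Let A = 3k, B = 5k.
5k - 3k = 88
2k = 88 → k = 88/2 = 44
A = 3×44 = 132, B = 5×44 = 220
= A = 132, B = 220

A = 132, B = 220


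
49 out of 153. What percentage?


Percentage = (part / whole) × 100
= (49 / 153) × 100
≈ 32.03%

32.03%


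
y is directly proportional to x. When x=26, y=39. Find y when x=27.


Direct proportion: y/x = constant
k = 39/26 = 1.5000
y₂ = k × 27 = 39 × 27 / 26 = 1053/26
= 40.50

40.50


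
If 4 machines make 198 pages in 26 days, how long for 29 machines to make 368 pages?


Days ∝ work / workers, so d₂ = d₁ × (m₁/m₂) × (w₂/w₁)
Workers factor (inverse): 4/29 ≈ 0.1379
Work factor (direct): 368/198 ≈ 1.8586
d₂ = 26 × 4/29 × 368/198 = (26 × 4 × 368) / (29 × 198) = 38272/5742
≈ 6.67 days

6.67 days


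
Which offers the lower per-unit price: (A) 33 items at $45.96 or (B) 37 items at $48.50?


Deal A: $45.96/33 = $1.3927/unit
Deal B: $48.50/37 = $1.3108/unit
B is cheaper per unit
= Deal B

Deal B


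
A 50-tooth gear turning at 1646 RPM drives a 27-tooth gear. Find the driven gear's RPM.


Gear ratio = 50:27 = 50:27
RPM_B = RPM_A × (teeth_A / teeth_B)
= 1646 × (50/27)
= 3048.1 RPM

3048.1 RPM


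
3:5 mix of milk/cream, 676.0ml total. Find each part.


Total parts = 3 + 5 = 8
milk: 676.0 × 3/8 = 253.5ml
cream: 676.0 × 5/8 = 422.5ml
= 253.5ml and 422.5ml

253.5ml and 422.5ml


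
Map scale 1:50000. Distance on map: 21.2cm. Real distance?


Real distance = map distance × scale
= 21.2cm × 50000
= 1060000 cm = 10600.0 m
= 10.600 km

10.600 km


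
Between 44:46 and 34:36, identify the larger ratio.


44/46 = 0.9565
34/36 = 0.9444
0.9565 > 0.9444, so 44:46 is greater
= 44:46

44:46


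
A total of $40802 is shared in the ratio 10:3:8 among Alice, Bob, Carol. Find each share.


Total parts = 10 + 3 + 8 = 21
Alice: 40802 × 10/21 = 19429.52
Bob: 40802 × 3/21 = 5828.86
Carol: 40802 × 8/21 = 15543.62
= Alice: $19429.52, Bob: $5828.86, Carol: $15543.62

Alice: $19429.52, Bob: $5828.86, Carol: $15543.62


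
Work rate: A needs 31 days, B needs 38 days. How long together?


Rate of A = 1/31 per day
Rate of B = 1/38 per day
Combined rate = 1/31 + 1/38 = 69/1178 ≈ 0.0586 per day
Days = 1 / combined rate = 1178/69
≈ 17.07 days

17.07 days


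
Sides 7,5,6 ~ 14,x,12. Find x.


Scale factor = 14/7 = 2
Missing side = 5 × 2
= 10.0

10.0


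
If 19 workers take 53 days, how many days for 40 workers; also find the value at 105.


Inverse proportion: x × y = constant
k = 19 × 53 = 1007
At x=40: k/40 = 25.18
At x=105: k/105 = 9.59
= 25.18 and 9.59

25.18 and 9.59


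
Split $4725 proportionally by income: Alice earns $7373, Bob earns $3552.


Total income = 7373 + 3552 = $10925
Alice: $4725 × 7373/10925 = $3188.78
Bob: $4725 × 3552/10925 = $1536.22
= Alice: $3188.78, Bob: $1536.22

Alice: $3188.78, Bob: $1536.22


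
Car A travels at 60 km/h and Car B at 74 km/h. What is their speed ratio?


Ratio = 60:74
GCD = 2
Simplified = 30:37
Time ratio (same distance) = 37:30
Speed ratio = 30:37

30:37


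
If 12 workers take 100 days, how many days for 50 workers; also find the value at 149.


Inverse proportion: x × y = constant
k = 12 × 100 = 1200
At x=50: k/50 = 24.00
At x=149: k/149 = 8.05
= 24.00 and 8.05

24.00 and 8.05


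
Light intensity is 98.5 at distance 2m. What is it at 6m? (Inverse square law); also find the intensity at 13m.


I₁d₁² = I₂d₂²
I at 6m = 98.5 × (2/6)² = 98.5 × 4/36 = 394/36 ≈ 10.9444
I at 13m = 98.5 × (2/13)² = 98.5 × 4/169 = 394/169 ≈ 2.3314
= 10.9444 and 2.3314

10.9444 and 2.3314


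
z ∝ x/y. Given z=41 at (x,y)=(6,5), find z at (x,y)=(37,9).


z = k·x/y
Solve for k using the known point: k = z·y/x = 41×5/6 = 205/6 ≈ 34.1667
Now evaluate at x=37, y=9:
z = k × 37 / 9 = (205 × 37) / (6 × 9) = 7585/54
≈ 140.4630

140.4630


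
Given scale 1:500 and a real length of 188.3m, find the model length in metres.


Model size = real / scale
= 188.3 / 500
= 0.3766 m

0.3766 m


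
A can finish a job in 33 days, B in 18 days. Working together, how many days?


Rate of A = 1/33 per day
Rate of B = 1/18 per day
Combined rate = 1/33 + 1/18 = 51/594 ≈ 0.0859 per day
Days = 1 / combined rate = 594/51
≈ 11.65 days

11.65 days


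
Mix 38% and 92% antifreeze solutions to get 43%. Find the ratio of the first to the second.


Let x parts of 38% mix with y parts of 92%.
38x + 92y = 43(x + y)
38x + 92y = 43x + 43y
x(38 - 43) = y(43 - 92)
x/y = (92 - 43)/(43 - 38) = 49/5
Simplify: 49:5
= 49:5

49:5


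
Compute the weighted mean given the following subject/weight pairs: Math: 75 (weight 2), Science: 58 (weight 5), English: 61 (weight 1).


Numerator = 75×2 + 58×5 + 61×1
= 150 + 290 + 61
= 501
Total weight = 8
Weighted avg = 501/8
= 62.63

62.63


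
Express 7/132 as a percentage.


Percentage = (part / whole) × 100
= (7 / 132) × 100
≈ 5.30%

5.30%


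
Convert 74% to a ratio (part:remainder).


74% means 74 parts out of 100; remainder = 26
Part : remainder = 74:26
GCD = 2
= 37:13

37:13


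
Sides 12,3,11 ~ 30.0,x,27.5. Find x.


Scale factor = 30.0/12 = 2.5
Missing side = 3 × 2.5
= 7.5

7.5


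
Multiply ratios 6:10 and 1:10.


Compound ratio = (6×1) : (10×10)
= 6:100
GCD = 2
= 3:50

3:50


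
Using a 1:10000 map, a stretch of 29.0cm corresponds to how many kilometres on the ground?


Real distance = map distance × scale
= 29.0cm × 10000
= 290000 cm = 2900.0 m
= 2.900 km

2.900 km


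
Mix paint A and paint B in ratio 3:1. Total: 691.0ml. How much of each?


Total parts = 3 + 1 = 4
paint A: 691.0 × 3/4 = 518.3ml
paint B: 691.0 × 1/4 = 172.8ml
= 518.3ml and 172.8ml

518.3ml and 172.8ml


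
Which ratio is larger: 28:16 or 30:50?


28/16 = 1.7500
30/50 = 0.6000
1.7500 > 0.6000, so 28:16 is greater
= 28:16

28:16


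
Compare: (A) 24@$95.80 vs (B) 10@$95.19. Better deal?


Deal A: $95.80/24 = $3.9917/unit
Deal B: $95.19/10 = $9.5190/unit
A is cheaper per unit
= Deal A

Deal A


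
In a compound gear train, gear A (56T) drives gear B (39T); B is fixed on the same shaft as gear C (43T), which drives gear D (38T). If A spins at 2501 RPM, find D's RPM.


Stage 1: RPM_B = RPM_A × t_A/t_B = 2501 × 56/39 = 140056/39 ≈ 3591.18
B and C share a shaft → RPM_C = RPM_B
Stage 2: RPM_D = RPM_C × t_C/t_D = RPM_A × (t_A×t_C)/(t_B×t_D)
Overall ratio = (56×43)/(39×38) = 2408/1482
RPM_D = 2501 × 2408/1482 = 6022408/1482
≈ 4063.70 RPM

4063.70 RPM


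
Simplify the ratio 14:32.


GCD(14, 32) = 2
14/2 : 32/2
= 7:16

7:16


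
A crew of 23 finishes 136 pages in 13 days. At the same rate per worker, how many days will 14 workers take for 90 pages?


Days ∝ work / workers, so d₂ = d₁ × (m₁/m₂) × (w₂/w₁)
Workers factor (inverse): 23/14 ≈ 1.6429
Work factor (direct): 90/136 ≈ 0.6618
d₂ = 13 × 23/14 × 90/136 = (13 × 23 × 90) / (14 × 136) = 26910/1904
≈ 14.13 days

14.13 days


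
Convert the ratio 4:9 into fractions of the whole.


Total parts = 4 + 9 = 13
First part: 4/13 = 4/13
Second part: 9/13 = 9/13
= 4/13 and 9/13

4/13 and 9/13


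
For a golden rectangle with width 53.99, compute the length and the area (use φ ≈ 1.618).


φ = (1 + √5) / 2 ≈ 1.618
Length = width × φ = 53.99 × 1.618 = 87.35582
≈ 87.36
Area = width × length = 53.99 × 87.35582 = 4716.3407218 ≈ 4716.34
= Length: 87.36, Area: 4716.34

Length: 87.36, Area: 4716.34


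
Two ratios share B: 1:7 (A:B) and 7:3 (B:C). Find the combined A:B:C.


Match B: multiply A:B by 7 → 7:49
Multiply B:C by 7 → 49:21
Combined: 7:49:21
GCD = 7
= 1:7:3

1:7:3


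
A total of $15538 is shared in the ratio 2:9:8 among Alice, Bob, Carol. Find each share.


Total parts = 2 + 9 + 8 = 19
Alice: 15538 × 2/19 = 1635.58
Bob: 15538 × 9/19 = 7360.11
Carol: 15538 × 8/19 = 6542.32
= Alice: $1635.58, Bob: $7360.11, Carol: $6542.32

Alice: $1635.58, Bob: $7360.11, Carol: $6542.32


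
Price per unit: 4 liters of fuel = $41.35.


Unit rate = total / quantity
= 41.35 / 4
= $10.34 per unit

$10.34 per unit


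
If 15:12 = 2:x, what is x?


Cross multiply: 15 × x = 12 × 2
15x = 24
x = 24 / 15
= 1.60

1.60


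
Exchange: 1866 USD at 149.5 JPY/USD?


Amount × rate = 1866 × 149.5
= 278967.00 JPY

278967.00 JPY


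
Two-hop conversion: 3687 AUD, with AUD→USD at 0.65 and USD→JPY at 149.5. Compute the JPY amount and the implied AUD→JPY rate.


Step 1: 3687 AUD × 0.65 = 2396.55 USD
Step 2: 2396.55 USD × 149.5 = 358284.23 JPY
Implied rate AUD→JPY = 0.65 × 149.5 = 97.1750
= 358284.23 JPY; implied rate 97.1750 JPY/AUD

358284.23 JPY; implied rate 97.1750 JPY/AUD


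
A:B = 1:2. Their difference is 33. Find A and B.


Let A = 1k, B = 2k.
2k - 1k = 33
1k = 33 → k = 33/1 = 33
A = 1×33 = 33, B = 2×33 = 66
= A = 33, B = 66

A = 33, B = 66


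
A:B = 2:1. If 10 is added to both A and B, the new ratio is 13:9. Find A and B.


Let A = 2k, B = 1k.
(2k + 10) / (1k + 10) = 13/9
Cross-multiply: 9(2k + 10) = 13(1k + 10)
18k + 90 = 13k + 130
18k - 13k = 130 - 90
5k = 40
k = 40/5 = 8
A = 2×8 = 16, B = 1×8 = 8
= A = 16, B = 8

A = 16, B = 8


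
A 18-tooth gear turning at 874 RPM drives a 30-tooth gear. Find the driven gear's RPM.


Gear ratio = 18:30 = 3:5
RPM_B = RPM_A × (teeth_A / teeth_B)
= 874 × (18/30)
= 524.4 RPM

524.4 RPM


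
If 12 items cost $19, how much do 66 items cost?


Direct proportion: y/x = constant
k = 19/12 ≈ 1.5833
y₂ = k × 66 = 19 × 66 / 12 = 1254/12
= 104.50

104.50


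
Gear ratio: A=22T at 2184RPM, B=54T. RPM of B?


Gear ratio = 22:54 = 11:27
RPM_B = RPM_A × (teeth_A / teeth_B)
= 2184 × (22/54)
= 889.8 RPM

889.8 RPM


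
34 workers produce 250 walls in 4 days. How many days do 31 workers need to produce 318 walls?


Days ∝ work / workers, so d₂ = d₁ × (m₁/m₂) × (w₂/w₁)
Workers factor (inverse): 34/31 ≈ 1.0968
Work factor (direct): 318/250 = 1.2720
d₂ = 4 × 34/31 × 318/250 = (4 × 34 × 318) / (31 × 250) = 43248/7750
≈ 5.58 days

5.58 days


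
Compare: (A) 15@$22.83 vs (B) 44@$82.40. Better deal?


Deal A: $22.83/15 = $1.5220/unit
Deal B: $82.40/44 = $1.8727/unit
A is cheaper per unit
= Deal A

Deal A


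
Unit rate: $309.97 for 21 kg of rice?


Unit rate = total / quantity
= 309.97 / 21
= $14.76 per unit

$14.76 per unit


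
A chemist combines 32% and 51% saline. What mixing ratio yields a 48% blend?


Let x parts of 32% mix with y parts of 51%.
32x + 51y = 48(x + y)
32x + 51y = 48x + 48y
x(32 - 48) = y(48 - 51)
x/y = (51 - 48)/(48 - 32) = 3/16
Simplify: 3:16
= 3:16

3:16


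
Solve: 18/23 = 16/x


Cross multiply: 18 × x = 23 × 16
18x = 368
x = 368 / 18
= 20.44

20.44


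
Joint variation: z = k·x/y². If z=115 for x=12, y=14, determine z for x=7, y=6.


z = k·x/y²
Solve for k using the known point: k = z·y²/x = 115×196/12 = 22540/12 ≈ 1878.3333
Now evaluate at x=7, y=6:
z = k × 7 / 36 = (22540 × 7) / (12 × 36) = 157780/432
≈ 365.2315

365.2315


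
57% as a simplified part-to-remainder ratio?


57% means 57 parts out of 100; remainder = 43
Part : remainder = 57:43
GCD = 1
= 57:43

57:43


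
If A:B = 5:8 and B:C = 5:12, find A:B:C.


Match B: multiply A:B by 5 → 25:40
Multiply B:C by 8 → 40:96
Combined: 25:40:96
GCD = 1
= 25:40:96

25:40:96


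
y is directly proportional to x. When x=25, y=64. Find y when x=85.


Direct proportion: y/x = constant
k = 64/25 = 2.5600
y₂ = k × 85 = 64 × 85 / 25 = 5440/25
= 217.60

217.60


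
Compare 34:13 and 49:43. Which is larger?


34/13 = 2.6154
49/43 = 1.1395
2.6154 > 1.1395, so 34:13 is greater
= 34:13

34:13


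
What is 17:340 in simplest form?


GCD(17, 340) = 17
17/17 : 340/17
= 1:20

1:20


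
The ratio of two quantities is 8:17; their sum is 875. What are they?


Let A = 8k, B = 17k.
8k + 17k = 875
25k = 875 → k = 875/25 = 35
A = 8×35 = 280, B = 17×35 = 595
= A = 280, B = 595

A = 280, B = 595


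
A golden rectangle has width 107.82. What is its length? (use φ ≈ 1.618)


φ = (1 + √5) / 2 ≈ 1.618
Length = width × φ = 107.82 × 1.618 = 174.45276
≈ 174.45

174.45


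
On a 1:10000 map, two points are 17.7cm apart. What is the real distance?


Real distance = map distance × scale
= 17.7cm × 10000
= 177000 cm = 1770.0 m
= 1.770 km

1.770 km


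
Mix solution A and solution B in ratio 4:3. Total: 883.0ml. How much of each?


Total parts = 4 + 3 = 7
solution A: 883.0 × 4/7 = 504.6ml
solution B: 883.0 × 3/7 = 378.4ml
= 504.6ml and 378.4ml

504.6ml and 378.4ml


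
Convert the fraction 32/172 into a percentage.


Percentage = (part / whole) × 100
= (32 / 172) × 100
≈ 18.60%

18.60%


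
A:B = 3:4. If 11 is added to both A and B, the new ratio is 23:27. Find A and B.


Let A = 3k, B = 4k.
(3k + 11) / (4k + 11) = 23/27
Cross-multiply: 27(3k + 11) = 23(4k + 11)
81k + 297 = 92k + 253
81k - 92k = 253 - 297
-11k = -44
k = -44/-11 = 4
A = 3×4 = 12, B = 4×4 = 16
= A = 12, B = 16

A = 12, B = 16


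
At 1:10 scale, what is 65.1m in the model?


Model size = real / scale
= 65.1 / 10
= 6.5100 m

6.5100 m


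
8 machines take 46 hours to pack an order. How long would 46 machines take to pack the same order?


Inverse proportion: x × y = constant
k = 8 × 46 = 368
y₂ = k / 46 = 368 / 46
= 8.00

8.00


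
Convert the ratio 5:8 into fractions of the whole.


Total parts = 5 + 8 = 13
First part: 5/13 = 5/13
Second part: 8/13 = 8/13
= 5/13 and 8/13

5/13 and 8/13


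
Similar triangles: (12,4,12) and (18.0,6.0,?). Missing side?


Scale factor = 18.0/12 = 1.5
Missing side = 12 × 1.5
= 18.0

18.0


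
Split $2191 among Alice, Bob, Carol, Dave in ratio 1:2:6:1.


Total parts = 1 + 2 + 6 + 1 = 10
Alice: 2191 × 1/10 = 219.10
Bob: 2191 × 2/10 = 438.20
Carol: 2191 × 6/10 = 1314.60
Dave: 2191 × 1/10 = 219.10
= Alice: $219.10, Bob: $438.20, Carol: $1314.60, Dave: $219.10

Alice: $219.10, Bob: $438.20, Carol: $1314.60, Dave: $219.10


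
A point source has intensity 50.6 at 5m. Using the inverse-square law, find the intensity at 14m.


I₁d₁² = I₂d₂²
I₂ = I₁ × (d₁/d₂)²
= 50.6 × (5/14)²
= 50.6 × 25/196
= 1265/196
≈ 6.4541

6.4541


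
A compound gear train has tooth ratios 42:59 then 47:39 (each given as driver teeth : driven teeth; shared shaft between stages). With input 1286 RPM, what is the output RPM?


Stage 1: RPM_B = RPM_A × t_A/t_B = 1286 × 42/59 = 54012/59 ≈ 915.46
B and C share a shaft → RPM_C = RPM_B
Stage 2: RPM_D = RPM_C × t_C/t_D = RPM_A × (t_A×t_C)/(t_B×t_D)
Overall ratio = (42×47)/(59×39) = 1974/2301
RPM_D = 1286 × 1974/2301 = 2538564/2301
≈ 1103.24 RPM

1103.24 RPM


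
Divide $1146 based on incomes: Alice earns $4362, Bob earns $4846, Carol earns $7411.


Total income = 4362 + 4846 + 7411 = $16619
Alice: $1146 × 4362/16619 = $300.79
Bob: $1146 × 4846/16619 = $334.17
Carol: $1146 × 7411/16619 = $511.04
= Alice: $300.79, Bob: $334.17, Carol: $511.04

Alice: $300.79, Bob: $334.17, Carol: $511.04


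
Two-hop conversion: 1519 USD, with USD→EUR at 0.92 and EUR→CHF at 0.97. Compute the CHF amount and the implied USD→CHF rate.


Step 1: 1519 USD × 0.92 = 1397.48 EUR
Step 2: 1397.48 EUR × 0.97 = 1355.56 CHF
Implied rate USD→CHF = 0.92 × 0.97 = 0.8924
= 1355.56 CHF; implied rate 0.8924 CHF/USD

1355.56 CHF; implied rate 0.8924 CHF/USD


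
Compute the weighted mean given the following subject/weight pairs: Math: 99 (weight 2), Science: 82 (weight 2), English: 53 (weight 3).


Numerator = 99×2 + 82×2 + 53×3
= 198 + 164 + 159
= 521
Total weight = 7
Weighted avg = 521/7
= 74.43

74.43


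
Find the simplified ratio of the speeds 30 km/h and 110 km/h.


Ratio = 30:110
GCD = 10
Simplified = 3:11
Time ratio (same distance) = 11:3
Speed ratio = 3:11

3:11


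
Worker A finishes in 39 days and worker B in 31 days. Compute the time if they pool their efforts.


Rate of A = 1/39 per day
Rate of B = 1/31 per day
Combined rate = 1/39 + 1/31 = 70/1209 ≈ 0.0579 per day
Days = 1 / combined rate = 1209/70
≈ 17.27 days

17.27 days


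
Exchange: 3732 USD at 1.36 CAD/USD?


Amount × rate = 3732 × 1.36
= 5075.52 CAD

5075.52 CAD


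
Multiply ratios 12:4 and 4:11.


Compound ratio = (12×4) : (4×11)
= 48:44
GCD = 4
= 12:11

12:11


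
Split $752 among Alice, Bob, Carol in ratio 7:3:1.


Total parts = 7 + 3 + 1 = 11
Alice: 752 × 7/11 = 478.55
Bob: 752 × 3/11 = 205.09
Carol: 752 × 1/11 = 68.36
= Alice: $478.55, Bob: $205.09, Carol: $68.36

Alice: $478.55, Bob: $205.09, Carol: $68.36


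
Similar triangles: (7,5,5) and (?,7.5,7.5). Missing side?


Scale factor = 7.5/5 = 1.5
Missing side = 7 × 1.5
= 10.5

10.5


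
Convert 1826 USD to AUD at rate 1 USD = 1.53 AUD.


Amount × rate = 1826 × 1.53
= 2793.78 AUD

2793.78 AUD


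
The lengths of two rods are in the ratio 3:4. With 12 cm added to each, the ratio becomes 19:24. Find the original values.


Let A = 3k, B = 4k.
(3k + 12) / (4k + 12) = 19/24
Cross-multiply: 24(3k + 12) = 19(4k + 12)
72k + 288 = 76k + 228
72k - 76k = 228 - 288
-4k = -60
k = -60/-4 = 15
A = 3×15 = 45, B = 4×15 = 60
= A = 45, B = 60

A = 45, B = 60


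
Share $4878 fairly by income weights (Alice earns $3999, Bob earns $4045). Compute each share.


Total income = 3999 + 4045 = $8044
Alice: $4878 × 3999/8044 = $2425.05
Bob: $4878 × 4045/8044 = $2452.95
= Alice: $2425.05, Bob: $2452.95

Alice: $2425.05, Bob: $2452.95


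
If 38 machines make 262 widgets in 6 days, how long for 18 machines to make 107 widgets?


Days ∝ work / workers, so d₂ = d₁ × (m₁/m₂) × (w₂/w₁)
Workers factor (inverse): 38/18 ≈ 2.1111
Work factor (direct): 107/262 ≈ 0.4084
d₂ = 6 × 38/18 × 107/262 = (6 × 38 × 107) / (18 × 262) = 24396/4716
≈ 5.17 days

5.17 days


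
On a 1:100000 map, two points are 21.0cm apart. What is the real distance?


Real distance = map distance × scale
= 21.0cm × 100000
= 2100000 cm = 21000.0 m
= 21.000 km

21.000 km


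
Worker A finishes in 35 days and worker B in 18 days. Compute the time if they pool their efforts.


Rate of A = 1/35 per day
Rate of B = 1/18 per day
Combined rate = 1/35 + 1/18 = 53/630 ≈ 0.0841 per day
Days = 1 / combined rate = 630/53
≈ 11.89 days

11.89 days


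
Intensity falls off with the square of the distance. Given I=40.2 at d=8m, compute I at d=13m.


I₁d₁² = I₂d₂²
I₂ = I₁ × (d₁/d₂)²
= 40.2 × (8/13)²
= 40.2 × 64/169
= 2572.8/169
≈ 15.2237

15.2237


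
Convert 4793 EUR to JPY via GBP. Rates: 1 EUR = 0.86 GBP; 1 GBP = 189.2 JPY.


Step 1: 4793 EUR × 0.86 = 4121.98 GBP
Step 2: 4121.98 GBP × 189.2 = 779878.62 JPY
Implied rate EUR→JPY = 0.86 × 189.2 = 162.7120
= 779878.62 JPY

779878.62 JPY


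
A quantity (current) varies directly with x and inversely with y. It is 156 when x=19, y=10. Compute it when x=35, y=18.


z = k·x/y
Solve for k using the known point: k = z·y/x = 156×10/19 = 1560/19 ≈ 82.1053
Now evaluate at x=35, y=18:
z = k × 35 / 18 = (1560 × 35) / (19 × 18) = 54600/342
≈ 159.6491

159.6491


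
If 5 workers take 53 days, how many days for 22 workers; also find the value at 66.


Inverse proportion: x × y = constant
k = 5 × 53 = 265
At x=22: k/22 = 12.05
At x=66: k/66 = 4.02
= 12.05 and 4.02

12.05 and 4.02


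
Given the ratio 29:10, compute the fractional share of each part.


Total parts = 29 + 10 = 39
First part: 29/39 = 29/39
Second part: 10/39 = 10/39
= 29/39 and 10/39

29/39 and 10/39


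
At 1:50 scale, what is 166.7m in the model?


Model size = real / scale
= 166.7 / 50
= 3.3340 m

3.3340 m


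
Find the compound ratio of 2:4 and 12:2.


Compound ratio = (2×12) : (4×2)
= 24:8
GCD = 8
= 3:1

3:1


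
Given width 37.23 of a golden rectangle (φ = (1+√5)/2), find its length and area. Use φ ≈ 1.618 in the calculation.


φ = (1 + √5) / 2 ≈ 1.618
Length = width × φ = 37.23 × 1.618 = 60.23814
≈ 60.24
Area = width × length = 37.23 × 60.23814 = 2242.6659522 ≈ 2242.67
= Length: 60.24, Area: 2242.67

Length: 60.24, Area: 2242.67


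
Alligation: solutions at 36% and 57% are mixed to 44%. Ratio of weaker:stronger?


Let x parts of 36% mix with y parts of 57%.
36x + 57y = 44(x + y)
36x + 57y = 44x + 44y
x(36 - 44) = y(44 - 57)
x/y = (57 - 44)/(44 - 36) = 13/8
Simplify: 13:8
= 13:8

13:8


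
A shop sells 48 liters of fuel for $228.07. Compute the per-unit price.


Unit rate = total / quantity
= 228.07 / 48
= $4.75 per unit

$4.75 per unit


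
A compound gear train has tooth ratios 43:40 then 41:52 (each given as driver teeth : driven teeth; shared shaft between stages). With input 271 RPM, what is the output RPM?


Stage 1: RPM_B = RPM_A × t_A/t_B = 271 × 43/40 = 11653/40 ≈ 291.33
B and C share a shaft → RPM_C = RPM_B
Stage 2: RPM_D = RPM_C × t_C/t_D = RPM_A × (t_A×t_C)/(t_B×t_D)
Overall ratio = (43×41)/(40×52) = 1763/2080
RPM_D = 271 × 1763/2080 = 477773/2080
≈ 229.70 RPM

229.70 RPM


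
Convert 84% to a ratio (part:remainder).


84% means 84 parts out of 100; remainder = 16
Part : remainder = 84:16
GCD = 4
= 21:4

21:4


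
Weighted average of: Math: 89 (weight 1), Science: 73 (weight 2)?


Numerator = 89×1 + 73×2
= 89 + 146
= 235
Total weight = 3
Weighted avg = 235/3
= 78.33

78.33


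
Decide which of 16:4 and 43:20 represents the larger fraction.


16/4 = 4.0000
43/20 = 2.1500
4.0000 > 2.1500, so 16:4 is greater
= 16:4

16:4


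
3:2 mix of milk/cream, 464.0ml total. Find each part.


Total parts = 3 + 2 = 5
milk: 464.0 × 3/5 = 278.4ml
cream: 464.0 × 2/5 = 185.6ml
= 278.4ml and 185.6ml

278.4ml and 185.6ml


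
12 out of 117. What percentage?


Percentage = (part / whole) × 100
= (12 / 117) × 100
≈ 10.26%

10.26%


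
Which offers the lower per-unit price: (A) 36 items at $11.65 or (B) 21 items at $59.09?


Deal A: $11.65/36 = $0.3236/unit
Deal B: $59.09/21 = $2.8138/unit
A is cheaper per unit
= Deal A

Deal A


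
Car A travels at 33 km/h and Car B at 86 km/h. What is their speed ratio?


Ratio = 33:86
GCD = 1
Simplified = 33:86
Time ratio (same distance) = 86:33
Speed ratio = 33:86

33:86


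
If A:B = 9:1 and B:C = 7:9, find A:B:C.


Match B: multiply A:B by 7 → 63:7
Multiply B:C by 1 → 7:9
Combined: 63:7:9
GCD = 1
= 63:7:9

63:7:9


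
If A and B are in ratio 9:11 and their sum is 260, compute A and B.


Let A = 9k, B = 11k.
9k + 11k = 260
20k = 260 → k = 260/20 = 13
A = 9×13 = 117, B = 11×13 = 143
= A = 117, B = 143

A = 117, B = 143


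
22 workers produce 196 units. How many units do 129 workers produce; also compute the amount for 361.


Direct proportion: y/x = constant
k = 196/22 ≈ 8.9091
y at x=129: k × 129 = 196 × 129 / 22 = 25284/22 ≈ 1149.27
y at x=361: k × 361 = 196 × 361 / 22 = 70756/22 ≈ 3216.18
= 1149.27 and 3216.18

1149.27 and 3216.18


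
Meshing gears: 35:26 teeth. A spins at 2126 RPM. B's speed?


Gear ratio = 35:26 = 35:26
RPM_B = RPM_A × (teeth_A / teeth_B)
= 2126 × (35/26)
= 2861.9 RPM

2861.9 RPM


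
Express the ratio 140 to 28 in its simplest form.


GCD(140, 28) = 28
140/28 : 28/28
= 5:1

5:1


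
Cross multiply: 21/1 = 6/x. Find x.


Cross multiply: 21 × x = 1 × 6
21x = 6
x = 6 / 21
= 0.29

0.29


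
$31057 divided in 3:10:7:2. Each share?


Total parts = 3 + 10 + 7 + 2 = 22
Part 1: 31057 × 3/22 = 4235.05
Part 2: 31057 × 10/22 = 14116.82
Part 3: 31057 × 7/22 = 9881.77
Part 4: 31057 × 2/22 = 2823.36
= Part 1: $4235.05, Part 2: $14116.82, Part 3: $9881.77, Part 4: $2823.36

Part 1: $4235.05, Part 2: $14116.82, Part 3: $9881.77, Part 4: $2823.36


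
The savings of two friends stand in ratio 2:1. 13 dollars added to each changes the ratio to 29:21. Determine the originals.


Let A = 2k, B = 1k.
(2k + 13) / (1k + 13) = 29/21
Cross-multiply: 21(2k + 13) = 29(1k + 13)
42k + 273 = 29k + 377
42k - 29k = 377 - 273
13k = 104
k = 104/13 = 8
A = 2×8 = 16, B = 1×8 = 8
= A = 16, B = 8

A = 16, B = 8


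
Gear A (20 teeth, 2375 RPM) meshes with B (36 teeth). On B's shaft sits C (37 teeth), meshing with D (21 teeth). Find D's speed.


Stage 1: RPM_B = RPM_A × t_A/t_B = 2375 × 20/36 = 47500/36 ≈ 1319.44
B and C share a shaft → RPM_C = RPM_B
Stage 2: RPM_D = RPM_C × t_C/t_D = RPM_A × (t_A×t_C)/(t_B×t_D)
Overall ratio = (20×37)/(36×21) = 740/756
RPM_D = 2375 × 740/756 = 1757500/756
≈ 2324.74 RPM

2324.74 RPM


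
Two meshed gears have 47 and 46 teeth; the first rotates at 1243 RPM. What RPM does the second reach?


Gear ratio = 47:46 = 47:46
RPM_B = RPM_A × (teeth_A / teeth_B)
= 1243 × (47/46)
= 1270.0 RPM

1270.0 RPM


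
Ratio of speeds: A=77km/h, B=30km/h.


Ratio = 77:30
GCD = 1
Simplified = 77:30
Time ratio (same distance) = 30:77
Speed ratio = 77:30

77:30


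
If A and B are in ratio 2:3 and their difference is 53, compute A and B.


Let A = 2k, B = 3k.
3k - 2k = 53
1k = 53 → k = 53/1 = 53
A = 2×53 = 106, B = 3×53 = 159
= A = 106, B = 159

A = 106, B = 159


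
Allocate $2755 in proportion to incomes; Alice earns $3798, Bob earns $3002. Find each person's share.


Total income = 3798 + 3002 = $6800
Alice: $2755 × 3798/6800 = $1538.75
Bob: $2755 × 3002/6800 = $1216.25
= Alice: $1538.75, Bob: $1216.25

Alice: $1538.75, Bob: $1216.25


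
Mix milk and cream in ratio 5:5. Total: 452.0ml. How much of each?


Total parts = 5 + 5 = 10
milk: 452.0 × 5/10 = 226.0ml
cream: 452.0 × 5/10 = 226.0ml
= 226.0ml and 226.0ml

226.0ml and 226.0ml


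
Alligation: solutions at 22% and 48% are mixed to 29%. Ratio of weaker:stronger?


Let x parts of 22% mix with y parts of 48%.
22x + 48y = 29(x + y)
22x + 48y = 29x + 29y
x(22 - 29) = y(29 - 48)
x/y = (48 - 29)/(29 - 22) = 19/7
Simplify: 19:7
= 19:7

19:7


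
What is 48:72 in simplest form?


GCD(48, 72) = 24
48/24 : 72/24
= 2:3

2:3


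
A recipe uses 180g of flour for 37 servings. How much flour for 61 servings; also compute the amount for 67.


Direct proportion: y/x = constant
k = 180/37 ≈ 4.8649
y at x=61: k × 61 = 180 × 61 / 37 = 10980/37 ≈ 296.76
y at x=67: k × 67 = 180 × 67 / 37 = 12060/37 ≈ 325.95
= 296.76 and 325.95

296.76 and 325.95


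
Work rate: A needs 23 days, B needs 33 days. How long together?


Rate of A = 1/23 per day
Rate of B = 1/33 per day
Combined rate = 1/23 + 1/33 = 56/759 ≈ 0.0738 per day
Days = 1 / combined rate = 759/56
≈ 13.55 days

13.55 days


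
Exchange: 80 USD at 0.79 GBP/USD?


Amount × rate = 80 × 0.79
= 63.20 GBP

63.20 GBP


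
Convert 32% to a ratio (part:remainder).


32% means 32 parts out of 100; remainder = 68
Part : remainder = 32:68
GCD = 4
= 8:17

8:17


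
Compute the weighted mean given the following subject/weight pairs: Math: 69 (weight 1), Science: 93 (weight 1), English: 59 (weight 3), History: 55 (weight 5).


Numerator = 69×1 + 93×1 + 59×3 + 55×5
= 69 + 93 + 177 + 275
= 614
Total weight = 10
Weighted avg = 614/10
= 61.40

61.40


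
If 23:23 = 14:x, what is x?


Cross multiply: 23 × x = 23 × 14
23x = 322
x = 322 / 23
= 14.00

14.00


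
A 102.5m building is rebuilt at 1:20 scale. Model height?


Model size = real / scale
= 102.5 / 20
= 5.1250 m

5.1250 m


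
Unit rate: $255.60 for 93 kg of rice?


Unit rate = total / quantity
= 255.60 / 93
= $2.75 per unit

$2.75 per unit


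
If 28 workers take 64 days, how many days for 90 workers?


Inverse proportion: x × y = constant
k = 28 × 64 = 1792
y₂ = k / 90 = 1792 / 90
= 19.91

19.91


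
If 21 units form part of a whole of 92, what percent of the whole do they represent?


Percentage = (part / whole) × 100
= (21 / 92) × 100
≈ 22.83%

22.83%


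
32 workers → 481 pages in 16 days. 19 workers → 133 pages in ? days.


Days ∝ work / workers, so d₂ = d₁ × (m₁/m₂) × (w₂/w₁)
Workers factor (inverse): 32/19 ≈ 1.6842
Work factor (direct): 133/481 ≈ 0.2765
d₂ = 16 × 32/19 × 133/481 = (16 × 32 × 133) / (19 × 481) = 68096/9139
≈ 7.45 days

7.45 days


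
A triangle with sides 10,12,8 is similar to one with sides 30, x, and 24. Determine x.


Scale factor = 30/10 = 3
Missing side = 12 × 3
= 36.0

36.0


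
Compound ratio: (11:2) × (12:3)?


Compound ratio = (11×12) : (2×3)
= 132:6
GCD = 6
= 22:1

22:1


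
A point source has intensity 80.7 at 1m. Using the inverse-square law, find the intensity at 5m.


I₁d₁² = I₂d₂²
I₂ = I₁ × (d₁/d₂)²
= 80.7 × (1/5)²
= 80.7 × 1/25
= 80.7/25
= 3.2280

3.2280


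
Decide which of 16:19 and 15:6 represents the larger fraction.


16/19 = 0.8421
15/6 = 2.5000
0.8421 < 2.5000, so 16:19 is less
= 15:6

15:6


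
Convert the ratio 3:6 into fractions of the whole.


Total parts = 3 + 6 = 9
First part: 3/9 = 1/3
Second part: 6/9 = 2/3
= 1/3 and 2/3

1/3 and 2/3


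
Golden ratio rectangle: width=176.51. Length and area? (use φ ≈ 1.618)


φ = (1 + √5) / 2 ≈ 1.618
Length = width × φ = 176.51 × 1.618 = 285.59318
≈ 285.59
Area = width × length = 176.51 × 285.59318 = 50410.0522018 ≈ 50410.05
= Length: 285.59, Area: 50410.05

Length: 285.59, Area: 50410.05


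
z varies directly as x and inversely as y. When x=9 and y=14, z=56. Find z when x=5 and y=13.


z = k·x/y
Solve for k using the known point: k = z·y/x = 56×14/9 = 784/9 ≈ 87.1111
Now evaluate at x=5, y=13:
z = k × 5 / 13 = (784 × 5) / (9 × 13) = 3920/117
≈ 33.5043

33.5043


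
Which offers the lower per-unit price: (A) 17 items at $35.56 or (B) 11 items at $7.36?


Deal A: $35.56/17 = $2.0918/unit
Deal B: $7.36/11 = $0.6691/unit
B is cheaper per unit
= Deal B

Deal B


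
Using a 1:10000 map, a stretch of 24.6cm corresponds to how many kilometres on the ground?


Real distance = map distance × scale
= 24.6cm × 10000
= 246000 cm = 2460.0 m
= 2.460 km

2.460 km


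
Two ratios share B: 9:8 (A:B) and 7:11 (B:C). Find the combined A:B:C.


Match B: multiply A:B by 7 → 63:56
Multiply B:C by 8 → 56:88
Combined: 63:56:88
GCD = 1
= 63:56:88

63:56:88


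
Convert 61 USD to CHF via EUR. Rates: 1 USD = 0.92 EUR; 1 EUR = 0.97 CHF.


Step 1: 61 USD × 0.92 = 56.12 EUR
Step 2: 56.12 EUR × 0.97 = 54.44 CHF
Implied rate USD→CHF = 0.92 × 0.97 = 0.8924
= 54.44 CHF

54.44 CHF


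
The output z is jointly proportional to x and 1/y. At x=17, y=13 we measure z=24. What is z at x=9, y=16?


z = k·x/y
Solve for k using the known point: k = z·y/x = 24×13/17 = 312/17 ≈ 18.3529
Now evaluate at x=9, y=16:
z = k × 9 / 16 = (312 × 9) / (17 × 16) = 2808/272
≈ 10.3235

10.3235


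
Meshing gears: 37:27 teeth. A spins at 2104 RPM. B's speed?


Gear ratio = 37:27 = 37:27
RPM_B = RPM_A × (teeth_A / teeth_B)
= 2104 × (37/27)
= 2883.3 RPM

2883.3 RPM


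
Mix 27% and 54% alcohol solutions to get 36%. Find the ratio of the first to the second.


Let x parts of 27% mix with y parts of 54%.
27x + 54y = 36(x + y)
27x + 54y = 36x + 36y
x(27 - 36) = y(36 - 54)
x/y = (54 - 36)/(36 - 27) = 18/9
Simplify: 2:1
= 2:1

2:1


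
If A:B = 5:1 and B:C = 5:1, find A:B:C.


Match B: multiply A:B by 5 → 25:5
Multiply B:C by 1 → 5:1
Combined: 25:5:1
GCD = 1
= 25:5:1

25:5:1


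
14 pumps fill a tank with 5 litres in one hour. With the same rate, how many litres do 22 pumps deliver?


Direct proportion: y/x = constant
k = 5/14 ≈ 0.3571
y₂ = k × 22 = 5 × 22 / 14 = 110/14
≈ 7.86

7.86


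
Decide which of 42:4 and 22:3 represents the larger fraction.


42/4 = 10.5000
22/3 = 7.3333
10.5000 > 7.3333, so 42:4 is greater
= 42:4

42:4


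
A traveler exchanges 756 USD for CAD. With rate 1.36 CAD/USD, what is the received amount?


Amount × rate = 756 × 1.36
= 1028.16 CAD

1028.16 CAD


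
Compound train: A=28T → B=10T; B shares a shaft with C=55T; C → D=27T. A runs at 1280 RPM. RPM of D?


Stage 1: RPM_B = RPM_A × t_A/t_B = 1280 × 28/10 = 35840/10 = 3584.00
B and C share a shaft → RPM_C = RPM_B
Stage 2: RPM_D = RPM_C × t_C/t_D = RPM_A × (t_A×t_C)/(t_B×t_D)
Overall ratio = (28×55)/(10×27) = 1540/270
RPM_D = 1280 × 1540/270 = 1971200/270
≈ 7300.74 RPM

7300.74 RPM


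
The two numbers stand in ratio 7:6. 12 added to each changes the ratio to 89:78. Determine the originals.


Let A = 7k, B = 6k.
(7k + 12) / (6k + 12) = 89/78
Cross-multiply: 78(7k + 12) = 89(6k + 12)
546k + 936 = 534k + 1068
546k - 534k = 1068 - 936
12k = 132
k = 132/12 = 11
A = 7×11 = 77, B = 6×11 = 66
= A = 77, B = 66

A = 77, B = 66


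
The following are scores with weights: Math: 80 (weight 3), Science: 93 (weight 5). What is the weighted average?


Numerator = 80×3 + 93×5
= 240 + 465
= 705
Total weight = 8
Weighted avg = 705/8
= 88.13

88.13


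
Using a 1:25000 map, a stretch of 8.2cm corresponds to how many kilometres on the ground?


Real distance = map distance × scale
= 8.2cm × 25000
= 205000 cm = 2050.0 m
= 2.050 km

2.050 km


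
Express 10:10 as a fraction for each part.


Total parts = 10 + 10 = 20
First part: 10/20 = 1/2
Second part: 10/20 = 1/2
= 1/2 and 1/2

1/2 and 1/2


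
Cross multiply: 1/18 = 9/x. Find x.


Cross multiply: 1 × x = 18 × 9
1x = 162
x = 162 / 1
= 162.00

162.00


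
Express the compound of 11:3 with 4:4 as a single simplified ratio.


Compound ratio = (11×4) : (3×4)
= 44:12
GCD = 4
= 11:3

11:3


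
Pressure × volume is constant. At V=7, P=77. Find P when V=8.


Inverse proportion: x × y = constant
k = 7 × 77 = 539
y₂ = k / 8 = 539 / 8
= 67.38

67.38


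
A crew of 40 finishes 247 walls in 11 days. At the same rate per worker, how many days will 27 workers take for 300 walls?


Days ∝ work / workers, so d₂ = d₁ × (m₁/m₂) × (w₂/w₁)
Workers factor (inverse): 40/27 ≈ 1.4815
Work factor (direct): 300/247 ≈ 1.2146
d₂ = 11 × 40/27 × 300/247 = (11 × 40 × 300) / (27 × 247) = 132000/6669
≈ 19.79 days

19.79 days


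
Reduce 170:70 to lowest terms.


GCD(170, 70) = 10
170/10 : 70/10
= 17:7

17:7


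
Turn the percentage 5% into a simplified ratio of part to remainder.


5% means 5 parts out of 100; remainder = 95
Part : remainder = 5:95
GCD = 5
= 1:19

1:19


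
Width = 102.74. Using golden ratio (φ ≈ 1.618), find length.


φ = (1 + √5) / 2 ≈ 1.618
Length = width × φ = 102.74 × 1.618 = 166.23332
≈ 166.23

166.23


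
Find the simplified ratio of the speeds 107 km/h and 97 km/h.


Ratio = 107:97
GCD = 1
Simplified = 107:97
Time ratio (same distance) = 97:107
Speed ratio = 107:97

107:97


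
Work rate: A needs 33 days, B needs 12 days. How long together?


Rate of A = 1/33 per day
Rate of B = 1/12 per day
Combined rate = 1/33 + 1/12 = 45/396 ≈ 0.1136 per day
Days = 1 / combined rate = 396/45
= 8.80 days

8.80 days


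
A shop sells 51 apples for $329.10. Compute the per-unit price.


Unit rate = total / quantity
= 329.10 / 51
= $6.45 per unit

$6.45 per unit


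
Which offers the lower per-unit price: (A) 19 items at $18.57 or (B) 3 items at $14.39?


Deal A: $18.57/19 = $0.9774/unit
Deal B: $14.39/3 = $4.7967/unit
A is cheaper per unit
= Deal A

Deal A


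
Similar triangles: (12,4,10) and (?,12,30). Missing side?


Scale factor = 12/4 = 3
Missing side = 12 × 3
= 36.0

36.0


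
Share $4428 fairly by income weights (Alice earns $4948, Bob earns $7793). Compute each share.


Total income = 4948 + 7793 = $12741
Alice: $4428 × 4948/12741 = $1719.63
Bob: $4428 × 7793/12741 = $2708.37
= Alice: $1719.63, Bob: $2708.37

Alice: $1719.63, Bob: $2708.37


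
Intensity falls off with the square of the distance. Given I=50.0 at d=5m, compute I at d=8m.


I₁d₁² = I₂d₂²
I₂ = I₁ × (d₁/d₂)²
= 50.0 × (5/8)²
= 50.0 × 25/64
= 1250/64
≈ 19.5313

19.5313


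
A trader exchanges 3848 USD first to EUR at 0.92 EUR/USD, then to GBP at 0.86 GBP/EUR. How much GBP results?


Step 1: 3848 USD × 0.92 = 3540.16 EUR
Step 2: 3540.16 EUR × 0.86 = 3044.54 GBP
Implied rate USD→GBP = 0.92 × 0.86 = 0.7912
= 3044.54 GBP

3044.54 GBP


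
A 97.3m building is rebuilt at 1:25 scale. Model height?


Model size = real / scale
= 97.3 / 25
= 3.8920 m

3.8920 m


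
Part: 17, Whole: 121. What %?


Percentage = (part / whole) × 100
= (17 / 121) × 100
≈ 14.05%

14.05%


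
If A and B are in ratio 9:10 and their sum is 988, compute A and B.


Let A = 9k, B = 10k.
9k + 10k = 988
19k = 988 → k = 988/19 = 52
A = 9×52 = 468, B = 10×52 = 520
= A = 468, B = 520

A = 468, B = 520


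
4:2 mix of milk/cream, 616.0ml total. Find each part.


Total parts = 4 + 2 = 6
milk: 616.0 × 4/6 = 410.7ml
cream: 616.0 × 2/6 = 205.3ml
= 410.7ml and 205.3ml

410.7ml and 205.3ml


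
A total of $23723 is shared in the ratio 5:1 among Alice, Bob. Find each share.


Total parts = 5 + 1 = 6
Alice: 23723 × 5/6 = 19769.17
Bob: 23723 × 1/6 = 3953.83
= Alice: $19769.17, Bob: $3953.83

Alice: $19769.17, Bob: $3953.83


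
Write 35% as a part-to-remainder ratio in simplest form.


35% means 35 parts out of 100; remainder = 65
Part : remainder = 35:65
GCD = 5
= 7:13

7:13


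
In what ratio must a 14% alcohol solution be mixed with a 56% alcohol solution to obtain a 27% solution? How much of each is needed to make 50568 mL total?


Let x parts of 14% mix with y parts of 56%.
14x + 56y = 27(x + y)
14x + 56y = 27x + 27y
x(14 - 27) = y(27 - 56)
x/y = (56 - 27)/(27 - 14) = 29/13
Simplify: 29:13
Total parts = 42; one part = 50568/42 = 1204.00 mL
14% solution: 29×1204.00 = 34916.00 mL
56% solution: 13×1204.00 = 15652.00 mL
= ratio 29:13; 34916.00 mL and 15652.00 mL

ratio 29:13; 34916.00 mL and 15652.00 mL


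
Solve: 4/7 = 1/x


Cross multiply: 4 × x = 7 × 1
4x = 7
x = 7 / 4
= 1.75

1.75


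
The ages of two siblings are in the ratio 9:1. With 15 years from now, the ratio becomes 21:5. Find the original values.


Let A = 9k, B = 1k.
(9k + 15) / (1k + 15) = 21/5
Cross-multiply: 5(9k + 15) = 21(1k + 15)
45k + 75 = 21k + 315
45k - 21k = 315 - 75
24k = 240
k = 240/24 = 10
A = 9×10 = 90, B = 1×10 = 10
= A = 90, B = 10

A = 90, B = 10


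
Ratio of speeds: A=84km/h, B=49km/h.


Ratio = 84:49
GCD = 7
Simplified = 12:7
Time ratio (same distance) = 7:12
Speed ratio = 12:7

12:7


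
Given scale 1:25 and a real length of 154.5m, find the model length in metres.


Model size = real / scale
= 154.5 / 25
= 6.1800 m

6.1800 m


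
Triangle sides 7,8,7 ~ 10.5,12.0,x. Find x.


Scale factor = 10.5/7 = 1.5
Missing side = 7 × 1.5
= 10.5

10.5


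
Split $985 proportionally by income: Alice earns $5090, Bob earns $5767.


Total income = 5090 + 5767 = $10857
Alice: $985 × 5090/10857 = $461.79
Bob: $985 × 5767/10857 = $523.21
= Alice: $461.79, Bob: $523.21

Alice: $461.79, Bob: $523.21


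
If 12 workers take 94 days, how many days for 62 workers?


Inverse proportion: x × y = constant
k = 12 × 94 = 1128
y₂ = k / 62 = 1128 / 62
= 18.19

18.19


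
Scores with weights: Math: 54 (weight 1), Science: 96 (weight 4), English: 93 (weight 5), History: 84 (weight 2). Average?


Numerator = 54×1 + 96×4 + 93×5 + 84×2
= 54 + 384 + 465 + 168
= 1071
Total weight = 12
Weighted avg = 1071/12
= 89.25

89.25


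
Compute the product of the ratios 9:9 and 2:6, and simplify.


Compound ratio = (9×2) : (9×6)
= 18:54
GCD = 18
= 1:3

1:3


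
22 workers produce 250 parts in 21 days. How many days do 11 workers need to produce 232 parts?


Days ∝ work / workers, so d₂ = d₁ × (m₁/m₂) × (w₂/w₁)
Workers factor (inverse): 22/11 = 2.0000
Work factor (direct): 232/250 = 0.9280
d₂ = 21 × 22/11 × 232/250 = (21 × 22 × 232) / (11 × 250) = 107184/2750
≈ 38.98 days

38.98 days
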